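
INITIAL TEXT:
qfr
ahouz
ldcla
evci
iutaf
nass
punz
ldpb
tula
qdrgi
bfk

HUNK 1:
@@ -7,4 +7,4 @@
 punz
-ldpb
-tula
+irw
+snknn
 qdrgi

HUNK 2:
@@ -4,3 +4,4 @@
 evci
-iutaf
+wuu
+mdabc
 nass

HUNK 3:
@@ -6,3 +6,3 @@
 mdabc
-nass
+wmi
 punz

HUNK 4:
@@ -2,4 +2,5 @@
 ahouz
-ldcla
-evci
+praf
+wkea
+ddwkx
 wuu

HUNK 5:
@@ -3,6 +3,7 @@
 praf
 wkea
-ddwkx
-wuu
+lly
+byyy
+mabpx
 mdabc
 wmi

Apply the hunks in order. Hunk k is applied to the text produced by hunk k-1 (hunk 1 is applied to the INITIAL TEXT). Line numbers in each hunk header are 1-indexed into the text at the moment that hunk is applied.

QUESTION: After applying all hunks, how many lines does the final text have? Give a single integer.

Hunk 1: at line 7 remove [ldpb,tula] add [irw,snknn] -> 11 lines: qfr ahouz ldcla evci iutaf nass punz irw snknn qdrgi bfk
Hunk 2: at line 4 remove [iutaf] add [wuu,mdabc] -> 12 lines: qfr ahouz ldcla evci wuu mdabc nass punz irw snknn qdrgi bfk
Hunk 3: at line 6 remove [nass] add [wmi] -> 12 lines: qfr ahouz ldcla evci wuu mdabc wmi punz irw snknn qdrgi bfk
Hunk 4: at line 2 remove [ldcla,evci] add [praf,wkea,ddwkx] -> 13 lines: qfr ahouz praf wkea ddwkx wuu mdabc wmi punz irw snknn qdrgi bfk
Hunk 5: at line 3 remove [ddwkx,wuu] add [lly,byyy,mabpx] -> 14 lines: qfr ahouz praf wkea lly byyy mabpx mdabc wmi punz irw snknn qdrgi bfk
Final line count: 14

Answer: 14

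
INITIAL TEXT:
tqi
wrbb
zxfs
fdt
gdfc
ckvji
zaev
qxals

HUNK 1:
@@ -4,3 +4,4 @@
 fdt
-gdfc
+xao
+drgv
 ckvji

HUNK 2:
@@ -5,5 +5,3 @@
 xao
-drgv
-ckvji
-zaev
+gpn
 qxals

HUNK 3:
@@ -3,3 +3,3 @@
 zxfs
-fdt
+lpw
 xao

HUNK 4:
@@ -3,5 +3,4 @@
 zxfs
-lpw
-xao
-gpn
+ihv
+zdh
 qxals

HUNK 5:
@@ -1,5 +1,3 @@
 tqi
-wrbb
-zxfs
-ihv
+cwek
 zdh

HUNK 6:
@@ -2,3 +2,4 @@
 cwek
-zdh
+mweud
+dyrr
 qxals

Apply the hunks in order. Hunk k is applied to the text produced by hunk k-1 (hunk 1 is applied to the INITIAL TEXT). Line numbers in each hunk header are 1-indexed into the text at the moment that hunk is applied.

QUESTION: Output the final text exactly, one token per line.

Answer: tqi
cwek
mweud
dyrr
qxals

Derivation:
Hunk 1: at line 4 remove [gdfc] add [xao,drgv] -> 9 lines: tqi wrbb zxfs fdt xao drgv ckvji zaev qxals
Hunk 2: at line 5 remove [drgv,ckvji,zaev] add [gpn] -> 7 lines: tqi wrbb zxfs fdt xao gpn qxals
Hunk 3: at line 3 remove [fdt] add [lpw] -> 7 lines: tqi wrbb zxfs lpw xao gpn qxals
Hunk 4: at line 3 remove [lpw,xao,gpn] add [ihv,zdh] -> 6 lines: tqi wrbb zxfs ihv zdh qxals
Hunk 5: at line 1 remove [wrbb,zxfs,ihv] add [cwek] -> 4 lines: tqi cwek zdh qxals
Hunk 6: at line 2 remove [zdh] add [mweud,dyrr] -> 5 lines: tqi cwek mweud dyrr qxals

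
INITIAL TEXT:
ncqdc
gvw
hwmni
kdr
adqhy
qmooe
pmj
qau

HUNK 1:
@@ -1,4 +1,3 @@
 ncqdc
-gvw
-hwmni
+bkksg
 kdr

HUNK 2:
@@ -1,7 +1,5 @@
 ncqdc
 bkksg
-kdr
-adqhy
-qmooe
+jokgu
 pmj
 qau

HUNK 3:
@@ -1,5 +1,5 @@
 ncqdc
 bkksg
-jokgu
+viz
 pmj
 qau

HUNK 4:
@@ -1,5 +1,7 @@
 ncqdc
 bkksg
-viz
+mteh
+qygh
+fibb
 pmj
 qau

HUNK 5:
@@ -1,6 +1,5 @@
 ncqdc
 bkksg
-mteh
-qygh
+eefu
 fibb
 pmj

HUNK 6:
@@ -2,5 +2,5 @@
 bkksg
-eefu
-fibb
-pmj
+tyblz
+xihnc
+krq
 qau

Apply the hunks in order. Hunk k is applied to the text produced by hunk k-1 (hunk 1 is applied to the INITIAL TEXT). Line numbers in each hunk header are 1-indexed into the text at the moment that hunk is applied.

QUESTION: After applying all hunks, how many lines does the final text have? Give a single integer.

Answer: 6

Derivation:
Hunk 1: at line 1 remove [gvw,hwmni] add [bkksg] -> 7 lines: ncqdc bkksg kdr adqhy qmooe pmj qau
Hunk 2: at line 1 remove [kdr,adqhy,qmooe] add [jokgu] -> 5 lines: ncqdc bkksg jokgu pmj qau
Hunk 3: at line 1 remove [jokgu] add [viz] -> 5 lines: ncqdc bkksg viz pmj qau
Hunk 4: at line 1 remove [viz] add [mteh,qygh,fibb] -> 7 lines: ncqdc bkksg mteh qygh fibb pmj qau
Hunk 5: at line 1 remove [mteh,qygh] add [eefu] -> 6 lines: ncqdc bkksg eefu fibb pmj qau
Hunk 6: at line 2 remove [eefu,fibb,pmj] add [tyblz,xihnc,krq] -> 6 lines: ncqdc bkksg tyblz xihnc krq qau
Final line count: 6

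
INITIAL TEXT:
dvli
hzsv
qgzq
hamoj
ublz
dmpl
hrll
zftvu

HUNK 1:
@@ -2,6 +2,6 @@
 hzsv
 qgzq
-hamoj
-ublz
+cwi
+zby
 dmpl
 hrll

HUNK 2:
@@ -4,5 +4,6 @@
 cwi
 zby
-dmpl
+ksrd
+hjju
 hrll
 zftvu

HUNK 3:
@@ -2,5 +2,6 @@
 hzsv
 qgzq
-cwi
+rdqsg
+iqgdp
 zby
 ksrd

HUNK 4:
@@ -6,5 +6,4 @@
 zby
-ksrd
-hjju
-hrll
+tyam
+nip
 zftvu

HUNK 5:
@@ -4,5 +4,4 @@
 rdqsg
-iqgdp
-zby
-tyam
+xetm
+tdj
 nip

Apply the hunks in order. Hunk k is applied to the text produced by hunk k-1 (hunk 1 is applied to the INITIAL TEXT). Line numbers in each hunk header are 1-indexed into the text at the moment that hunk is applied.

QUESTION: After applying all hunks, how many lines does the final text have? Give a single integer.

Hunk 1: at line 2 remove [hamoj,ublz] add [cwi,zby] -> 8 lines: dvli hzsv qgzq cwi zby dmpl hrll zftvu
Hunk 2: at line 4 remove [dmpl] add [ksrd,hjju] -> 9 lines: dvli hzsv qgzq cwi zby ksrd hjju hrll zftvu
Hunk 3: at line 2 remove [cwi] add [rdqsg,iqgdp] -> 10 lines: dvli hzsv qgzq rdqsg iqgdp zby ksrd hjju hrll zftvu
Hunk 4: at line 6 remove [ksrd,hjju,hrll] add [tyam,nip] -> 9 lines: dvli hzsv qgzq rdqsg iqgdp zby tyam nip zftvu
Hunk 5: at line 4 remove [iqgdp,zby,tyam] add [xetm,tdj] -> 8 lines: dvli hzsv qgzq rdqsg xetm tdj nip zftvu
Final line count: 8

Answer: 8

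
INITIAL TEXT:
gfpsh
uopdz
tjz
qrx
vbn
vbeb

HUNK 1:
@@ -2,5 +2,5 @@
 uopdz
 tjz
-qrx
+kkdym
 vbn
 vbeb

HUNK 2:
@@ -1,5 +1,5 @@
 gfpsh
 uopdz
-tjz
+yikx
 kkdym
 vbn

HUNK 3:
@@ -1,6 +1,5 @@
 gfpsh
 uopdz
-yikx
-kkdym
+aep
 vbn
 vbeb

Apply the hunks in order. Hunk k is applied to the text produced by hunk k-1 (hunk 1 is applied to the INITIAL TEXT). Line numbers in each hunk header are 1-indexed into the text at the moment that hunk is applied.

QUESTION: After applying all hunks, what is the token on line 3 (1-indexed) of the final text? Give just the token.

Hunk 1: at line 2 remove [qrx] add [kkdym] -> 6 lines: gfpsh uopdz tjz kkdym vbn vbeb
Hunk 2: at line 1 remove [tjz] add [yikx] -> 6 lines: gfpsh uopdz yikx kkdym vbn vbeb
Hunk 3: at line 1 remove [yikx,kkdym] add [aep] -> 5 lines: gfpsh uopdz aep vbn vbeb
Final line 3: aep

Answer: aep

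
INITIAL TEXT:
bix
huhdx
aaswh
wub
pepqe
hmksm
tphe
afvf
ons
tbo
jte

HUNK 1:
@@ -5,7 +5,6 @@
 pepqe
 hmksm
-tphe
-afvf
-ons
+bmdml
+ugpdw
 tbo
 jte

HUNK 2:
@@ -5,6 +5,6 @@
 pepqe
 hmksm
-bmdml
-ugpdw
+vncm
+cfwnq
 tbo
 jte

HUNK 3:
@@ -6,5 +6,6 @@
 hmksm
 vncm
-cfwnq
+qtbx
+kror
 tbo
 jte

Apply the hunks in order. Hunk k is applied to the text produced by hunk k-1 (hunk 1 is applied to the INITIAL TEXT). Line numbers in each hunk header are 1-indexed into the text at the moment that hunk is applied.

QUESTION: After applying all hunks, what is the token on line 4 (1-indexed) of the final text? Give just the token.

Answer: wub

Derivation:
Hunk 1: at line 5 remove [tphe,afvf,ons] add [bmdml,ugpdw] -> 10 lines: bix huhdx aaswh wub pepqe hmksm bmdml ugpdw tbo jte
Hunk 2: at line 5 remove [bmdml,ugpdw] add [vncm,cfwnq] -> 10 lines: bix huhdx aaswh wub pepqe hmksm vncm cfwnq tbo jte
Hunk 3: at line 6 remove [cfwnq] add [qtbx,kror] -> 11 lines: bix huhdx aaswh wub pepqe hmksm vncm qtbx kror tbo jte
Final line 4: wub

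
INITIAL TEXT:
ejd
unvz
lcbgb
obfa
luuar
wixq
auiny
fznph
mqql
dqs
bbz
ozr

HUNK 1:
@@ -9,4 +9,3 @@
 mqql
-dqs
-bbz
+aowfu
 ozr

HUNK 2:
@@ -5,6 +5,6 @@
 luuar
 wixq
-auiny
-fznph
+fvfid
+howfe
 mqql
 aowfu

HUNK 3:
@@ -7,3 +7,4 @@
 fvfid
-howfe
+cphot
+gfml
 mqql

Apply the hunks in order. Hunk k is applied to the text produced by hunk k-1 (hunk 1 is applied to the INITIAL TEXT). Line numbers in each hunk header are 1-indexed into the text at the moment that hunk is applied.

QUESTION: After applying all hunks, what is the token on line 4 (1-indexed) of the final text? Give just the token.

Hunk 1: at line 9 remove [dqs,bbz] add [aowfu] -> 11 lines: ejd unvz lcbgb obfa luuar wixq auiny fznph mqql aowfu ozr
Hunk 2: at line 5 remove [auiny,fznph] add [fvfid,howfe] -> 11 lines: ejd unvz lcbgb obfa luuar wixq fvfid howfe mqql aowfu ozr
Hunk 3: at line 7 remove [howfe] add [cphot,gfml] -> 12 lines: ejd unvz lcbgb obfa luuar wixq fvfid cphot gfml mqql aowfu ozr
Final line 4: obfa

Answer: obfa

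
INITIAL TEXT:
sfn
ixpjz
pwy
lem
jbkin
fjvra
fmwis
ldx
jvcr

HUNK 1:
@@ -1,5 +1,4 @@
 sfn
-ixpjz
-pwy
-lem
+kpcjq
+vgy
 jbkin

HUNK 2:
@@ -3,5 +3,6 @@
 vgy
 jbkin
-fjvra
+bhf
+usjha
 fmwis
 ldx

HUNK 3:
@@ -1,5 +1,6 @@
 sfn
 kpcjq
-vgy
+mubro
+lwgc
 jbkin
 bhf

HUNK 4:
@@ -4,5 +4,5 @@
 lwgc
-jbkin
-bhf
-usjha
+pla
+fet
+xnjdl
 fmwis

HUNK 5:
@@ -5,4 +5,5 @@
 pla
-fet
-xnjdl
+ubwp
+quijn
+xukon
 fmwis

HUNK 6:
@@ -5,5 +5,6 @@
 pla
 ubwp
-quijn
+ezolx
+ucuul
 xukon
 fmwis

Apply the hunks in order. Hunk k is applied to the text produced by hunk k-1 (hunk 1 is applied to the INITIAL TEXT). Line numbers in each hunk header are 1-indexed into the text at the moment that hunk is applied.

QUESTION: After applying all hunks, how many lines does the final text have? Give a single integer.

Answer: 12

Derivation:
Hunk 1: at line 1 remove [ixpjz,pwy,lem] add [kpcjq,vgy] -> 8 lines: sfn kpcjq vgy jbkin fjvra fmwis ldx jvcr
Hunk 2: at line 3 remove [fjvra] add [bhf,usjha] -> 9 lines: sfn kpcjq vgy jbkin bhf usjha fmwis ldx jvcr
Hunk 3: at line 1 remove [vgy] add [mubro,lwgc] -> 10 lines: sfn kpcjq mubro lwgc jbkin bhf usjha fmwis ldx jvcr
Hunk 4: at line 4 remove [jbkin,bhf,usjha] add [pla,fet,xnjdl] -> 10 lines: sfn kpcjq mubro lwgc pla fet xnjdl fmwis ldx jvcr
Hunk 5: at line 5 remove [fet,xnjdl] add [ubwp,quijn,xukon] -> 11 lines: sfn kpcjq mubro lwgc pla ubwp quijn xukon fmwis ldx jvcr
Hunk 6: at line 5 remove [quijn] add [ezolx,ucuul] -> 12 lines: sfn kpcjq mubro lwgc pla ubwp ezolx ucuul xukon fmwis ldx jvcr
Final line count: 12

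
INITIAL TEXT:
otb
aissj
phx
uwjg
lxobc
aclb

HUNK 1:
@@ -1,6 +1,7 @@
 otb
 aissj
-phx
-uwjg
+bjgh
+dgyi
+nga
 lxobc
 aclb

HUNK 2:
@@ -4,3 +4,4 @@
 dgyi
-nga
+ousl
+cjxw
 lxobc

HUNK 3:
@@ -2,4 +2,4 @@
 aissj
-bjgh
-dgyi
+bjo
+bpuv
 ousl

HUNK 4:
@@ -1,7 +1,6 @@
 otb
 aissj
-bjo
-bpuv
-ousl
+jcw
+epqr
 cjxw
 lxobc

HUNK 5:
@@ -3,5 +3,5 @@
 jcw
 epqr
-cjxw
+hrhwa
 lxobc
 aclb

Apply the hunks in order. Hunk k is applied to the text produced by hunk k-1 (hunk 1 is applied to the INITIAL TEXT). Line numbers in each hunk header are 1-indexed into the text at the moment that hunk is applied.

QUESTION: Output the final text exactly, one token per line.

Answer: otb
aissj
jcw
epqr
hrhwa
lxobc
aclb

Derivation:
Hunk 1: at line 1 remove [phx,uwjg] add [bjgh,dgyi,nga] -> 7 lines: otb aissj bjgh dgyi nga lxobc aclb
Hunk 2: at line 4 remove [nga] add [ousl,cjxw] -> 8 lines: otb aissj bjgh dgyi ousl cjxw lxobc aclb
Hunk 3: at line 2 remove [bjgh,dgyi] add [bjo,bpuv] -> 8 lines: otb aissj bjo bpuv ousl cjxw lxobc aclb
Hunk 4: at line 1 remove [bjo,bpuv,ousl] add [jcw,epqr] -> 7 lines: otb aissj jcw epqr cjxw lxobc aclb
Hunk 5: at line 3 remove [cjxw] add [hrhwa] -> 7 lines: otb aissj jcw epqr hrhwa lxobc aclb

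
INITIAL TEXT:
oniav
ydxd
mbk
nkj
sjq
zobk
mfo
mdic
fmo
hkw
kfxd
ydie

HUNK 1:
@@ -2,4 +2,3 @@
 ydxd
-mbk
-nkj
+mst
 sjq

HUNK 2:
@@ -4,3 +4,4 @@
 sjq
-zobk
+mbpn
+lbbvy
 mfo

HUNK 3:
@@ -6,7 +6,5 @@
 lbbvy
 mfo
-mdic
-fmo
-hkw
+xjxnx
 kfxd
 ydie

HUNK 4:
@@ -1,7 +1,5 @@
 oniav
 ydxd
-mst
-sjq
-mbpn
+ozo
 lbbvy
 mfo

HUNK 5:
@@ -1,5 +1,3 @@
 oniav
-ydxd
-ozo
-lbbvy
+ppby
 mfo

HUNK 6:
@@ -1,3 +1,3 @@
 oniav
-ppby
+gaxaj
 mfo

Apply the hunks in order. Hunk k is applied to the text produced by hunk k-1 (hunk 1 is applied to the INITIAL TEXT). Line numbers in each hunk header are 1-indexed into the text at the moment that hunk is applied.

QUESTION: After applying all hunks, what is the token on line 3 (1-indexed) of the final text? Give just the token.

Hunk 1: at line 2 remove [mbk,nkj] add [mst] -> 11 lines: oniav ydxd mst sjq zobk mfo mdic fmo hkw kfxd ydie
Hunk 2: at line 4 remove [zobk] add [mbpn,lbbvy] -> 12 lines: oniav ydxd mst sjq mbpn lbbvy mfo mdic fmo hkw kfxd ydie
Hunk 3: at line 6 remove [mdic,fmo,hkw] add [xjxnx] -> 10 lines: oniav ydxd mst sjq mbpn lbbvy mfo xjxnx kfxd ydie
Hunk 4: at line 1 remove [mst,sjq,mbpn] add [ozo] -> 8 lines: oniav ydxd ozo lbbvy mfo xjxnx kfxd ydie
Hunk 5: at line 1 remove [ydxd,ozo,lbbvy] add [ppby] -> 6 lines: oniav ppby mfo xjxnx kfxd ydie
Hunk 6: at line 1 remove [ppby] add [gaxaj] -> 6 lines: oniav gaxaj mfo xjxnx kfxd ydie
Final line 3: mfo

Answer: mfo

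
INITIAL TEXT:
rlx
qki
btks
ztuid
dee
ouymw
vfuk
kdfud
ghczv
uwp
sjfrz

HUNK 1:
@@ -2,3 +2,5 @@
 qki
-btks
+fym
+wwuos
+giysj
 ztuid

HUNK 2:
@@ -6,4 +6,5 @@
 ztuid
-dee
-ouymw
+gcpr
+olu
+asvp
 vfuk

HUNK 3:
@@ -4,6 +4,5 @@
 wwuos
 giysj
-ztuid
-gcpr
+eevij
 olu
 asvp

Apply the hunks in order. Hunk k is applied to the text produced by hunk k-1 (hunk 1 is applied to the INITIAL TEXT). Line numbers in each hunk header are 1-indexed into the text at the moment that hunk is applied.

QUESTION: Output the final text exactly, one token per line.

Hunk 1: at line 2 remove [btks] add [fym,wwuos,giysj] -> 13 lines: rlx qki fym wwuos giysj ztuid dee ouymw vfuk kdfud ghczv uwp sjfrz
Hunk 2: at line 6 remove [dee,ouymw] add [gcpr,olu,asvp] -> 14 lines: rlx qki fym wwuos giysj ztuid gcpr olu asvp vfuk kdfud ghczv uwp sjfrz
Hunk 3: at line 4 remove [ztuid,gcpr] add [eevij] -> 13 lines: rlx qki fym wwuos giysj eevij olu asvp vfuk kdfud ghczv uwp sjfrz

Answer: rlx
qki
fym
wwuos
giysj
eevij
olu
asvp
vfuk
kdfud
ghczv
uwp
sjfrz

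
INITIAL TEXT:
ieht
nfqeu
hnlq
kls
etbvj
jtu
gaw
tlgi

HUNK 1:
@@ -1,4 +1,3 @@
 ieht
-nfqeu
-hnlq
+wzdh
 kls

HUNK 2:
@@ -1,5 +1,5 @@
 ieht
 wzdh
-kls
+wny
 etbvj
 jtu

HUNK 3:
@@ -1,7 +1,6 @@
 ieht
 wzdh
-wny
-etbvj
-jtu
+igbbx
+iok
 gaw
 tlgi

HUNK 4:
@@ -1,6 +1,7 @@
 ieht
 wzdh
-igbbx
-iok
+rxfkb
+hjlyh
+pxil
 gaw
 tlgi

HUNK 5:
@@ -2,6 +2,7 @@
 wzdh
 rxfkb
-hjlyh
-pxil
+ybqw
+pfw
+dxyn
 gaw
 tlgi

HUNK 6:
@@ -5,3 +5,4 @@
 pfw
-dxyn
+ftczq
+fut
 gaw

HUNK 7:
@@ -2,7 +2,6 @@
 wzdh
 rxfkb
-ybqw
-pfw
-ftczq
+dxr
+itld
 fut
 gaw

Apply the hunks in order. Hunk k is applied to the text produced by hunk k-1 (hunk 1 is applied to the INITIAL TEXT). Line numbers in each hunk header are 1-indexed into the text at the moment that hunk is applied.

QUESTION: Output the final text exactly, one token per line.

Answer: ieht
wzdh
rxfkb
dxr
itld
fut
gaw
tlgi

Derivation:
Hunk 1: at line 1 remove [nfqeu,hnlq] add [wzdh] -> 7 lines: ieht wzdh kls etbvj jtu gaw tlgi
Hunk 2: at line 1 remove [kls] add [wny] -> 7 lines: ieht wzdh wny etbvj jtu gaw tlgi
Hunk 3: at line 1 remove [wny,etbvj,jtu] add [igbbx,iok] -> 6 lines: ieht wzdh igbbx iok gaw tlgi
Hunk 4: at line 1 remove [igbbx,iok] add [rxfkb,hjlyh,pxil] -> 7 lines: ieht wzdh rxfkb hjlyh pxil gaw tlgi
Hunk 5: at line 2 remove [hjlyh,pxil] add [ybqw,pfw,dxyn] -> 8 lines: ieht wzdh rxfkb ybqw pfw dxyn gaw tlgi
Hunk 6: at line 5 remove [dxyn] add [ftczq,fut] -> 9 lines: ieht wzdh rxfkb ybqw pfw ftczq fut gaw tlgi
Hunk 7: at line 2 remove [ybqw,pfw,ftczq] add [dxr,itld] -> 8 lines: ieht wzdh rxfkb dxr itld fut gaw tlgi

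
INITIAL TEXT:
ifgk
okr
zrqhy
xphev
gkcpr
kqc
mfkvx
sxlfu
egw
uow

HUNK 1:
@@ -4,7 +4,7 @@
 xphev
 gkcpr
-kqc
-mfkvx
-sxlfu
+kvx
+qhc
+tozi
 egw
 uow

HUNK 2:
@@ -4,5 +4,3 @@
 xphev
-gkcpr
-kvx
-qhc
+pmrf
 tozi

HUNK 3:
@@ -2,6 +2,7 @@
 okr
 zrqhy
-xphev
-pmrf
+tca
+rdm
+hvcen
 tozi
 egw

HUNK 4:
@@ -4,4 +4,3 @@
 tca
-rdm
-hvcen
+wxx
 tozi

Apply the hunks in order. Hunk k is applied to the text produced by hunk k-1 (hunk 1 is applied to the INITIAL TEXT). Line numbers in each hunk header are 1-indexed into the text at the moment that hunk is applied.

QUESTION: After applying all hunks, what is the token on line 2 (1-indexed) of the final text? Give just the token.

Answer: okr

Derivation:
Hunk 1: at line 4 remove [kqc,mfkvx,sxlfu] add [kvx,qhc,tozi] -> 10 lines: ifgk okr zrqhy xphev gkcpr kvx qhc tozi egw uow
Hunk 2: at line 4 remove [gkcpr,kvx,qhc] add [pmrf] -> 8 lines: ifgk okr zrqhy xphev pmrf tozi egw uow
Hunk 3: at line 2 remove [xphev,pmrf] add [tca,rdm,hvcen] -> 9 lines: ifgk okr zrqhy tca rdm hvcen tozi egw uow
Hunk 4: at line 4 remove [rdm,hvcen] add [wxx] -> 8 lines: ifgk okr zrqhy tca wxx tozi egw uow
Final line 2: okr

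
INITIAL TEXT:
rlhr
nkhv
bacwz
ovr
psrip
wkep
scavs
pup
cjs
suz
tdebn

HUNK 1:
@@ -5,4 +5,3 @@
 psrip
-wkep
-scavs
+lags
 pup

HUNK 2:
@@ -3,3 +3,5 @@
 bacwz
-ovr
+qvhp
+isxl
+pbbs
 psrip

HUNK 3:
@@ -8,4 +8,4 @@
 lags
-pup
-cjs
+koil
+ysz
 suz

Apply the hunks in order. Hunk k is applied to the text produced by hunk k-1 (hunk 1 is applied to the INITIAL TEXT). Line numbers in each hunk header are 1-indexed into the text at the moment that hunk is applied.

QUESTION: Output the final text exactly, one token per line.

Answer: rlhr
nkhv
bacwz
qvhp
isxl
pbbs
psrip
lags
koil
ysz
suz
tdebn

Derivation:
Hunk 1: at line 5 remove [wkep,scavs] add [lags] -> 10 lines: rlhr nkhv bacwz ovr psrip lags pup cjs suz tdebn
Hunk 2: at line 3 remove [ovr] add [qvhp,isxl,pbbs] -> 12 lines: rlhr nkhv bacwz qvhp isxl pbbs psrip lags pup cjs suz tdebn
Hunk 3: at line 8 remove [pup,cjs] add [koil,ysz] -> 12 lines: rlhr nkhv bacwz qvhp isxl pbbs psrip lags koil ysz suz tdebn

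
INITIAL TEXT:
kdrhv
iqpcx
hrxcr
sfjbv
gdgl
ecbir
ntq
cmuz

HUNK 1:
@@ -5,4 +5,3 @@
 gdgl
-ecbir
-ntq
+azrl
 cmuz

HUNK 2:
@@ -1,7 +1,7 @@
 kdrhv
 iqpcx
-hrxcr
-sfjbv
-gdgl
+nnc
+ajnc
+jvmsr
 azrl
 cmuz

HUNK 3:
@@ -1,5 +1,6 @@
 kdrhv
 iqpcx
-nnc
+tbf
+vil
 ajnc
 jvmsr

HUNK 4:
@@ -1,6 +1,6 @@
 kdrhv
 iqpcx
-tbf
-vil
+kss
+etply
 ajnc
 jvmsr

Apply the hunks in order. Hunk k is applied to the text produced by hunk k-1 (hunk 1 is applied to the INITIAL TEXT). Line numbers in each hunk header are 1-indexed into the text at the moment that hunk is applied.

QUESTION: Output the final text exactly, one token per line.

Hunk 1: at line 5 remove [ecbir,ntq] add [azrl] -> 7 lines: kdrhv iqpcx hrxcr sfjbv gdgl azrl cmuz
Hunk 2: at line 1 remove [hrxcr,sfjbv,gdgl] add [nnc,ajnc,jvmsr] -> 7 lines: kdrhv iqpcx nnc ajnc jvmsr azrl cmuz
Hunk 3: at line 1 remove [nnc] add [tbf,vil] -> 8 lines: kdrhv iqpcx tbf vil ajnc jvmsr azrl cmuz
Hunk 4: at line 1 remove [tbf,vil] add [kss,etply] -> 8 lines: kdrhv iqpcx kss etply ajnc jvmsr azrl cmuz

Answer: kdrhv
iqpcx
kss
etply
ajnc
jvmsr
azrl
cmuz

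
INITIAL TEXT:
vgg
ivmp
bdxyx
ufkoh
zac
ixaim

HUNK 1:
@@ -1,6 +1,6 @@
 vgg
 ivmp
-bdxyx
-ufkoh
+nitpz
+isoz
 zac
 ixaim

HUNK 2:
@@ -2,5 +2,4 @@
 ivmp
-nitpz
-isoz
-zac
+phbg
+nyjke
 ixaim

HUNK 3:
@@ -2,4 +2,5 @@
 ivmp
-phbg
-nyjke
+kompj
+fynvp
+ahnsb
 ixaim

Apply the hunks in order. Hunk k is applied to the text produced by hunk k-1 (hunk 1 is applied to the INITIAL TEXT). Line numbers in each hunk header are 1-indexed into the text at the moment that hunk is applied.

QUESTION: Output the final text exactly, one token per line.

Hunk 1: at line 1 remove [bdxyx,ufkoh] add [nitpz,isoz] -> 6 lines: vgg ivmp nitpz isoz zac ixaim
Hunk 2: at line 2 remove [nitpz,isoz,zac] add [phbg,nyjke] -> 5 lines: vgg ivmp phbg nyjke ixaim
Hunk 3: at line 2 remove [phbg,nyjke] add [kompj,fynvp,ahnsb] -> 6 lines: vgg ivmp kompj fynvp ahnsb ixaim

Answer: vgg
ivmp
kompj
fynvp
ahnsb
ixaim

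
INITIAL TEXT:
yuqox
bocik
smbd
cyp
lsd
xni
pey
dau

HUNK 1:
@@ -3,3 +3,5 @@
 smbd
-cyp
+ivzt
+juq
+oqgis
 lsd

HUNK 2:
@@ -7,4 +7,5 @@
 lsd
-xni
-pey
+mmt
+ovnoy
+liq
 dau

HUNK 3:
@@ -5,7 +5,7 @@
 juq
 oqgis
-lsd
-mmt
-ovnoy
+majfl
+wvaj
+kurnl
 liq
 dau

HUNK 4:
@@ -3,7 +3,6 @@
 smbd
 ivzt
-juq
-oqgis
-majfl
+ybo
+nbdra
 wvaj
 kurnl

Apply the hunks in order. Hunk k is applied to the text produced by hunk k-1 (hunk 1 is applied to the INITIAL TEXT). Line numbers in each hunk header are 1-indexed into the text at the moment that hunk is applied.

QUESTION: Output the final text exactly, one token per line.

Hunk 1: at line 3 remove [cyp] add [ivzt,juq,oqgis] -> 10 lines: yuqox bocik smbd ivzt juq oqgis lsd xni pey dau
Hunk 2: at line 7 remove [xni,pey] add [mmt,ovnoy,liq] -> 11 lines: yuqox bocik smbd ivzt juq oqgis lsd mmt ovnoy liq dau
Hunk 3: at line 5 remove [lsd,mmt,ovnoy] add [majfl,wvaj,kurnl] -> 11 lines: yuqox bocik smbd ivzt juq oqgis majfl wvaj kurnl liq dau
Hunk 4: at line 3 remove [juq,oqgis,majfl] add [ybo,nbdra] -> 10 lines: yuqox bocik smbd ivzt ybo nbdra wvaj kurnl liq dau

Answer: yuqox
bocik
smbd
ivzt
ybo
nbdra
wvaj
kurnl
liq
dau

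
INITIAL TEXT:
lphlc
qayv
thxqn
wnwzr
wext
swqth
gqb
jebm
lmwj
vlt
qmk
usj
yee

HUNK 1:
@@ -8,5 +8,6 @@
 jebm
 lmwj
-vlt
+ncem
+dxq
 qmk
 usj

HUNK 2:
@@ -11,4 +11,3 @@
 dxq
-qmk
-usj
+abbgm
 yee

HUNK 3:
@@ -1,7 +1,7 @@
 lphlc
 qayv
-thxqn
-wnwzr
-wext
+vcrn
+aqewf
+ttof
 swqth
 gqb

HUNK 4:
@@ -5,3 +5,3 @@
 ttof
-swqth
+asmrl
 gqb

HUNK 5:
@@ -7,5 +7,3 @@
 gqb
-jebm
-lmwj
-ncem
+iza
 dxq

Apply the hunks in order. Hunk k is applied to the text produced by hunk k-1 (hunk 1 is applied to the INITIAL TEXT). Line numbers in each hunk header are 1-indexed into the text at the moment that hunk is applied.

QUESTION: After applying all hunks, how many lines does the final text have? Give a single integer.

Hunk 1: at line 8 remove [vlt] add [ncem,dxq] -> 14 lines: lphlc qayv thxqn wnwzr wext swqth gqb jebm lmwj ncem dxq qmk usj yee
Hunk 2: at line 11 remove [qmk,usj] add [abbgm] -> 13 lines: lphlc qayv thxqn wnwzr wext swqth gqb jebm lmwj ncem dxq abbgm yee
Hunk 3: at line 1 remove [thxqn,wnwzr,wext] add [vcrn,aqewf,ttof] -> 13 lines: lphlc qayv vcrn aqewf ttof swqth gqb jebm lmwj ncem dxq abbgm yee
Hunk 4: at line 5 remove [swqth] add [asmrl] -> 13 lines: lphlc qayv vcrn aqewf ttof asmrl gqb jebm lmwj ncem dxq abbgm yee
Hunk 5: at line 7 remove [jebm,lmwj,ncem] add [iza] -> 11 lines: lphlc qayv vcrn aqewf ttof asmrl gqb iza dxq abbgm yee
Final line count: 11

Answer: 11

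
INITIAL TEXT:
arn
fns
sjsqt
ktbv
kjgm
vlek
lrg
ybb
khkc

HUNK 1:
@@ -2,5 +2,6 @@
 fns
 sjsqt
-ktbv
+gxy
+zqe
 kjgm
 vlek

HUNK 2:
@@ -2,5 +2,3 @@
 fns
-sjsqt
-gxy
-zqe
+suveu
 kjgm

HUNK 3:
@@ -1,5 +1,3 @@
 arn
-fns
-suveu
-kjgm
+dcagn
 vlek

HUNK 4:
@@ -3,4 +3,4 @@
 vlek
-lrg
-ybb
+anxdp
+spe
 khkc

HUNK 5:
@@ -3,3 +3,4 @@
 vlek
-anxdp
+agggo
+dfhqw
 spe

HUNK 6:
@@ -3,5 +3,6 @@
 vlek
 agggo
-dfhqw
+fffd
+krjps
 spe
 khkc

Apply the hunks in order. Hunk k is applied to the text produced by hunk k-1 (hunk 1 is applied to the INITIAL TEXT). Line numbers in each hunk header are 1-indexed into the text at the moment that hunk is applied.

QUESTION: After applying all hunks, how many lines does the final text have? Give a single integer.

Answer: 8

Derivation:
Hunk 1: at line 2 remove [ktbv] add [gxy,zqe] -> 10 lines: arn fns sjsqt gxy zqe kjgm vlek lrg ybb khkc
Hunk 2: at line 2 remove [sjsqt,gxy,zqe] add [suveu] -> 8 lines: arn fns suveu kjgm vlek lrg ybb khkc
Hunk 3: at line 1 remove [fns,suveu,kjgm] add [dcagn] -> 6 lines: arn dcagn vlek lrg ybb khkc
Hunk 4: at line 3 remove [lrg,ybb] add [anxdp,spe] -> 6 lines: arn dcagn vlek anxdp spe khkc
Hunk 5: at line 3 remove [anxdp] add [agggo,dfhqw] -> 7 lines: arn dcagn vlek agggo dfhqw spe khkc
Hunk 6: at line 3 remove [dfhqw] add [fffd,krjps] -> 8 lines: arn dcagn vlek agggo fffd krjps spe khkc
Final line count: 8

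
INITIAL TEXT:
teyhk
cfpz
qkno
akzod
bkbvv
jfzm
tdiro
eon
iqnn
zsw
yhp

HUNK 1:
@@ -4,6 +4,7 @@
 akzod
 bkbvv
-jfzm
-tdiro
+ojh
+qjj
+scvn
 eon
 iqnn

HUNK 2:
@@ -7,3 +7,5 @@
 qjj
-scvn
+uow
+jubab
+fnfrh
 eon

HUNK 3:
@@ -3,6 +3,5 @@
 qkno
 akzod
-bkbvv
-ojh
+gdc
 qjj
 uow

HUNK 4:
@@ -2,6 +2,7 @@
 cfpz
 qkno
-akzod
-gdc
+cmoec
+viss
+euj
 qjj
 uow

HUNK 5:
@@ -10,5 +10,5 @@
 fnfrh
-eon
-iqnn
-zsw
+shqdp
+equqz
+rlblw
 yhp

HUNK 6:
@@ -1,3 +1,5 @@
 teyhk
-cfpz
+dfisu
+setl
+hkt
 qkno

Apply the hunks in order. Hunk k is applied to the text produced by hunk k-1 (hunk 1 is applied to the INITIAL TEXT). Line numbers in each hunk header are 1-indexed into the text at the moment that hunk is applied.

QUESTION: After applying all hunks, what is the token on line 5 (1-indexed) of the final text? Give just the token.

Hunk 1: at line 4 remove [jfzm,tdiro] add [ojh,qjj,scvn] -> 12 lines: teyhk cfpz qkno akzod bkbvv ojh qjj scvn eon iqnn zsw yhp
Hunk 2: at line 7 remove [scvn] add [uow,jubab,fnfrh] -> 14 lines: teyhk cfpz qkno akzod bkbvv ojh qjj uow jubab fnfrh eon iqnn zsw yhp
Hunk 3: at line 3 remove [bkbvv,ojh] add [gdc] -> 13 lines: teyhk cfpz qkno akzod gdc qjj uow jubab fnfrh eon iqnn zsw yhp
Hunk 4: at line 2 remove [akzod,gdc] add [cmoec,viss,euj] -> 14 lines: teyhk cfpz qkno cmoec viss euj qjj uow jubab fnfrh eon iqnn zsw yhp
Hunk 5: at line 10 remove [eon,iqnn,zsw] add [shqdp,equqz,rlblw] -> 14 lines: teyhk cfpz qkno cmoec viss euj qjj uow jubab fnfrh shqdp equqz rlblw yhp
Hunk 6: at line 1 remove [cfpz] add [dfisu,setl,hkt] -> 16 lines: teyhk dfisu setl hkt qkno cmoec viss euj qjj uow jubab fnfrh shqdp equqz rlblw yhp
Final line 5: qkno

Answer: qkno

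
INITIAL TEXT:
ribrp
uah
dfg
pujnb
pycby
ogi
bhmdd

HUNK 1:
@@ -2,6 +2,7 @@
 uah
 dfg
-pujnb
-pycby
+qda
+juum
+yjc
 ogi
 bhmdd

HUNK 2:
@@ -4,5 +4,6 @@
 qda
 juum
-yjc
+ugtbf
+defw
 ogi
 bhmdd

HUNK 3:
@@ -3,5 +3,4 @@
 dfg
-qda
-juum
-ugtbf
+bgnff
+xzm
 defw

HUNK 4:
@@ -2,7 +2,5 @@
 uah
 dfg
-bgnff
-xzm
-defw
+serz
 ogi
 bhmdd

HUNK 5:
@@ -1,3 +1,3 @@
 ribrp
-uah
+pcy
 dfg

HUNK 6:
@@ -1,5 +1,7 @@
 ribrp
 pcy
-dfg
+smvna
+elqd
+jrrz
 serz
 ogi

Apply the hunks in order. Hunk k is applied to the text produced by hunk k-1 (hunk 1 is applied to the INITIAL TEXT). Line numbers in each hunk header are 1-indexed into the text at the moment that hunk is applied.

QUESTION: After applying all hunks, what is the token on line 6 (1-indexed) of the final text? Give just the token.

Hunk 1: at line 2 remove [pujnb,pycby] add [qda,juum,yjc] -> 8 lines: ribrp uah dfg qda juum yjc ogi bhmdd
Hunk 2: at line 4 remove [yjc] add [ugtbf,defw] -> 9 lines: ribrp uah dfg qda juum ugtbf defw ogi bhmdd
Hunk 3: at line 3 remove [qda,juum,ugtbf] add [bgnff,xzm] -> 8 lines: ribrp uah dfg bgnff xzm defw ogi bhmdd
Hunk 4: at line 2 remove [bgnff,xzm,defw] add [serz] -> 6 lines: ribrp uah dfg serz ogi bhmdd
Hunk 5: at line 1 remove [uah] add [pcy] -> 6 lines: ribrp pcy dfg serz ogi bhmdd
Hunk 6: at line 1 remove [dfg] add [smvna,elqd,jrrz] -> 8 lines: ribrp pcy smvna elqd jrrz serz ogi bhmdd
Final line 6: serz

Answer: serz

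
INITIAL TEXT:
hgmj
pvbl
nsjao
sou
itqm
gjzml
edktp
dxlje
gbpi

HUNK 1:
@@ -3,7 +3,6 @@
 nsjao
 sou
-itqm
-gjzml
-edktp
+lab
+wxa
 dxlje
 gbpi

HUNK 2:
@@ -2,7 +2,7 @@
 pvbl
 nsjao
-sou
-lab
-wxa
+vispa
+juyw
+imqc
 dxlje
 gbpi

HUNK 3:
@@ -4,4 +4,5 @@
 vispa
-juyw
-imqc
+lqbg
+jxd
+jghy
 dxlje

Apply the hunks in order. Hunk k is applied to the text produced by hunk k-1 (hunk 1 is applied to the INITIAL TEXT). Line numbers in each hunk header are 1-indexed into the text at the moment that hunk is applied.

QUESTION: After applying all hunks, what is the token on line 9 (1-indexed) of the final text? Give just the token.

Answer: gbpi

Derivation:
Hunk 1: at line 3 remove [itqm,gjzml,edktp] add [lab,wxa] -> 8 lines: hgmj pvbl nsjao sou lab wxa dxlje gbpi
Hunk 2: at line 2 remove [sou,lab,wxa] add [vispa,juyw,imqc] -> 8 lines: hgmj pvbl nsjao vispa juyw imqc dxlje gbpi
Hunk 3: at line 4 remove [juyw,imqc] add [lqbg,jxd,jghy] -> 9 lines: hgmj pvbl nsjao vispa lqbg jxd jghy dxlje gbpi
Final line 9: gbpi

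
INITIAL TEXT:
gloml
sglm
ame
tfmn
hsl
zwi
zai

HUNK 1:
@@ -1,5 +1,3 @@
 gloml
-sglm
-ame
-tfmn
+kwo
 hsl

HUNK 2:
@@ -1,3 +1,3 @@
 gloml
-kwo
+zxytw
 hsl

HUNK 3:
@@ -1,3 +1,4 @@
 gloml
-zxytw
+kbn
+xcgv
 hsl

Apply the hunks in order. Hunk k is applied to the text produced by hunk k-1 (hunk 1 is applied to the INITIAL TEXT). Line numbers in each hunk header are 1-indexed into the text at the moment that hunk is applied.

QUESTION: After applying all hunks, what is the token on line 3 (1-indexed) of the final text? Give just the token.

Hunk 1: at line 1 remove [sglm,ame,tfmn] add [kwo] -> 5 lines: gloml kwo hsl zwi zai
Hunk 2: at line 1 remove [kwo] add [zxytw] -> 5 lines: gloml zxytw hsl zwi zai
Hunk 3: at line 1 remove [zxytw] add [kbn,xcgv] -> 6 lines: gloml kbn xcgv hsl zwi zai
Final line 3: xcgv

Answer: xcgv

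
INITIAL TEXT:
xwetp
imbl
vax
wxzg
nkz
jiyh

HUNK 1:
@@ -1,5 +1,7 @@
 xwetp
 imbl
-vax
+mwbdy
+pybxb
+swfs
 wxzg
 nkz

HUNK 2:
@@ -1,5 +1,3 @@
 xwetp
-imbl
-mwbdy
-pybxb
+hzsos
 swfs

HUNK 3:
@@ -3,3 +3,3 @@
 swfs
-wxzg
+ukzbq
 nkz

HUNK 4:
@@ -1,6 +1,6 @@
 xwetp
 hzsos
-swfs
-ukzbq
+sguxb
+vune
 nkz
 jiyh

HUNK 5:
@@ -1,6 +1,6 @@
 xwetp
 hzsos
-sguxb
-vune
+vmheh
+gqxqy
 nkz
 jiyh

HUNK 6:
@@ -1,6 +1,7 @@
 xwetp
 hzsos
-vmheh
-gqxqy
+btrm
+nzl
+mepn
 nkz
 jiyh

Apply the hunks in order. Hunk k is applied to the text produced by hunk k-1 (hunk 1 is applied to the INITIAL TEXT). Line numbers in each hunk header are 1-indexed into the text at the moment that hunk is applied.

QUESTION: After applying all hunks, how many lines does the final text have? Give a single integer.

Answer: 7

Derivation:
Hunk 1: at line 1 remove [vax] add [mwbdy,pybxb,swfs] -> 8 lines: xwetp imbl mwbdy pybxb swfs wxzg nkz jiyh
Hunk 2: at line 1 remove [imbl,mwbdy,pybxb] add [hzsos] -> 6 lines: xwetp hzsos swfs wxzg nkz jiyh
Hunk 3: at line 3 remove [wxzg] add [ukzbq] -> 6 lines: xwetp hzsos swfs ukzbq nkz jiyh
Hunk 4: at line 1 remove [swfs,ukzbq] add [sguxb,vune] -> 6 lines: xwetp hzsos sguxb vune nkz jiyh
Hunk 5: at line 1 remove [sguxb,vune] add [vmheh,gqxqy] -> 6 lines: xwetp hzsos vmheh gqxqy nkz jiyh
Hunk 6: at line 1 remove [vmheh,gqxqy] add [btrm,nzl,mepn] -> 7 lines: xwetp hzsos btrm nzl mepn nkz jiyh
Final line count: 7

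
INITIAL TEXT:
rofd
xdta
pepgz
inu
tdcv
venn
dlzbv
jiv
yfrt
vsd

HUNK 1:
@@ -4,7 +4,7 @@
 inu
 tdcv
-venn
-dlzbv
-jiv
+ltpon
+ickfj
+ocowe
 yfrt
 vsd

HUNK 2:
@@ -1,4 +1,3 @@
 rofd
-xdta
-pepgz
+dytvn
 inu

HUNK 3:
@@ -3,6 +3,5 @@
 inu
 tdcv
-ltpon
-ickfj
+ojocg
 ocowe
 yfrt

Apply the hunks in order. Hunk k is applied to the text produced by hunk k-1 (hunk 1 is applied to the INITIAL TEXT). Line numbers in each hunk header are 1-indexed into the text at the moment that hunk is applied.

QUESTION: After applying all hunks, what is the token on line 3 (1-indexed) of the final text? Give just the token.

Hunk 1: at line 4 remove [venn,dlzbv,jiv] add [ltpon,ickfj,ocowe] -> 10 lines: rofd xdta pepgz inu tdcv ltpon ickfj ocowe yfrt vsd
Hunk 2: at line 1 remove [xdta,pepgz] add [dytvn] -> 9 lines: rofd dytvn inu tdcv ltpon ickfj ocowe yfrt vsd
Hunk 3: at line 3 remove [ltpon,ickfj] add [ojocg] -> 8 lines: rofd dytvn inu tdcv ojocg ocowe yfrt vsd
Final line 3: inu

Answer: inu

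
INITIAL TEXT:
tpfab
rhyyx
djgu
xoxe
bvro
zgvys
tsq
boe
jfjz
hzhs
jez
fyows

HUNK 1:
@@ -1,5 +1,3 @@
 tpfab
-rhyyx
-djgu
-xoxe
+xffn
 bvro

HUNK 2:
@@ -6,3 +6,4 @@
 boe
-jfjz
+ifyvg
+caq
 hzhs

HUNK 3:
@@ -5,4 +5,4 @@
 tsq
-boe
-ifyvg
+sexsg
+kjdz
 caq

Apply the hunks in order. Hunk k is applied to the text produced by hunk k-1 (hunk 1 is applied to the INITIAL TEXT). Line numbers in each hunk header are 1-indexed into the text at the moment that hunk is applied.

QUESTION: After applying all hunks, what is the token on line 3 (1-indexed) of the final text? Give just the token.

Answer: bvro

Derivation:
Hunk 1: at line 1 remove [rhyyx,djgu,xoxe] add [xffn] -> 10 lines: tpfab xffn bvro zgvys tsq boe jfjz hzhs jez fyows
Hunk 2: at line 6 remove [jfjz] add [ifyvg,caq] -> 11 lines: tpfab xffn bvro zgvys tsq boe ifyvg caq hzhs jez fyows
Hunk 3: at line 5 remove [boe,ifyvg] add [sexsg,kjdz] -> 11 lines: tpfab xffn bvro zgvys tsq sexsg kjdz caq hzhs jez fyows
Final line 3: bvro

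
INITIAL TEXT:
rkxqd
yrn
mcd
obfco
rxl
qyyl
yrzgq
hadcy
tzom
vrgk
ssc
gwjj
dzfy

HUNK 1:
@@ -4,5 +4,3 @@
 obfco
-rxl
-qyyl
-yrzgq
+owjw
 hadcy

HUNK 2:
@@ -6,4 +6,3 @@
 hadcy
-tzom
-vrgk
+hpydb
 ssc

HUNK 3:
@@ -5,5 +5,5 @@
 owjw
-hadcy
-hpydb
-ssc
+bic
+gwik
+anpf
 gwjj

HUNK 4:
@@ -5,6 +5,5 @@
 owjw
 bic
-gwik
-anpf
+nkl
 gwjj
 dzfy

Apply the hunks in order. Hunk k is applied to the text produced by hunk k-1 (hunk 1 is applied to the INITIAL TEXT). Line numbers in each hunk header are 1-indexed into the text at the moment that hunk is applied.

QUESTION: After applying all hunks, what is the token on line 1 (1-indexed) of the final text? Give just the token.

Hunk 1: at line 4 remove [rxl,qyyl,yrzgq] add [owjw] -> 11 lines: rkxqd yrn mcd obfco owjw hadcy tzom vrgk ssc gwjj dzfy
Hunk 2: at line 6 remove [tzom,vrgk] add [hpydb] -> 10 lines: rkxqd yrn mcd obfco owjw hadcy hpydb ssc gwjj dzfy
Hunk 3: at line 5 remove [hadcy,hpydb,ssc] add [bic,gwik,anpf] -> 10 lines: rkxqd yrn mcd obfco owjw bic gwik anpf gwjj dzfy
Hunk 4: at line 5 remove [gwik,anpf] add [nkl] -> 9 lines: rkxqd yrn mcd obfco owjw bic nkl gwjj dzfy
Final line 1: rkxqd

Answer: rkxqd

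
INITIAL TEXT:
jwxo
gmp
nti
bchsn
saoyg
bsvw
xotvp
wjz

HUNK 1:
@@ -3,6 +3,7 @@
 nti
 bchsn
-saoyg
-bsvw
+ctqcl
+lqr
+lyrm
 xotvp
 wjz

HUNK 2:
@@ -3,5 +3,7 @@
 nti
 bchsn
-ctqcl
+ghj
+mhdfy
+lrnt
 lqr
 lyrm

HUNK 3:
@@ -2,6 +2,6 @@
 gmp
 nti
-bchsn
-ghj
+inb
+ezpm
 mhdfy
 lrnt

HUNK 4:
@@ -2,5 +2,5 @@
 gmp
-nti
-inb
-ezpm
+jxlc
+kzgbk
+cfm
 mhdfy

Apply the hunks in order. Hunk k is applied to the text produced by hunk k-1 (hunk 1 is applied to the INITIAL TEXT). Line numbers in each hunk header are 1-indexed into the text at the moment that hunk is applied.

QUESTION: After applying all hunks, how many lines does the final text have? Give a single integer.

Answer: 11

Derivation:
Hunk 1: at line 3 remove [saoyg,bsvw] add [ctqcl,lqr,lyrm] -> 9 lines: jwxo gmp nti bchsn ctqcl lqr lyrm xotvp wjz
Hunk 2: at line 3 remove [ctqcl] add [ghj,mhdfy,lrnt] -> 11 lines: jwxo gmp nti bchsn ghj mhdfy lrnt lqr lyrm xotvp wjz
Hunk 3: at line 2 remove [bchsn,ghj] add [inb,ezpm] -> 11 lines: jwxo gmp nti inb ezpm mhdfy lrnt lqr lyrm xotvp wjz
Hunk 4: at line 2 remove [nti,inb,ezpm] add [jxlc,kzgbk,cfm] -> 11 lines: jwxo gmp jxlc kzgbk cfm mhdfy lrnt lqr lyrm xotvp wjz
Final line count: 11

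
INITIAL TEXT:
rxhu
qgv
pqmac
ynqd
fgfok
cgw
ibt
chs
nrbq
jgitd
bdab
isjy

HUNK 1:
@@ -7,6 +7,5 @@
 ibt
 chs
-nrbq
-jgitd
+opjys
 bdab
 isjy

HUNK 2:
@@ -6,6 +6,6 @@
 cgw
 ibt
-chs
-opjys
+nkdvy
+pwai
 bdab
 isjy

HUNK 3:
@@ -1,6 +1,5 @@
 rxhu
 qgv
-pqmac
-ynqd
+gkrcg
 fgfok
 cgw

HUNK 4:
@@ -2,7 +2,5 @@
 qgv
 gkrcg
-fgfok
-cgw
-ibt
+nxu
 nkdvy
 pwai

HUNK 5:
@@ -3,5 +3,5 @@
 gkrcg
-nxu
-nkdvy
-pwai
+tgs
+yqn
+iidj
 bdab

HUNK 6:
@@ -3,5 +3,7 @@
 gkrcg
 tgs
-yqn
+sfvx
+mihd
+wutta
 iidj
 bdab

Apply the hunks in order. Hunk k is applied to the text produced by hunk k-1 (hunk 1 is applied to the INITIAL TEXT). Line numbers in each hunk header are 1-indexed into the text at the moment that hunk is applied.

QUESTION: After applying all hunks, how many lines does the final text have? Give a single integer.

Hunk 1: at line 7 remove [nrbq,jgitd] add [opjys] -> 11 lines: rxhu qgv pqmac ynqd fgfok cgw ibt chs opjys bdab isjy
Hunk 2: at line 6 remove [chs,opjys] add [nkdvy,pwai] -> 11 lines: rxhu qgv pqmac ynqd fgfok cgw ibt nkdvy pwai bdab isjy
Hunk 3: at line 1 remove [pqmac,ynqd] add [gkrcg] -> 10 lines: rxhu qgv gkrcg fgfok cgw ibt nkdvy pwai bdab isjy
Hunk 4: at line 2 remove [fgfok,cgw,ibt] add [nxu] -> 8 lines: rxhu qgv gkrcg nxu nkdvy pwai bdab isjy
Hunk 5: at line 3 remove [nxu,nkdvy,pwai] add [tgs,yqn,iidj] -> 8 lines: rxhu qgv gkrcg tgs yqn iidj bdab isjy
Hunk 6: at line 3 remove [yqn] add [sfvx,mihd,wutta] -> 10 lines: rxhu qgv gkrcg tgs sfvx mihd wutta iidj bdab isjy
Final line count: 10

Answer: 10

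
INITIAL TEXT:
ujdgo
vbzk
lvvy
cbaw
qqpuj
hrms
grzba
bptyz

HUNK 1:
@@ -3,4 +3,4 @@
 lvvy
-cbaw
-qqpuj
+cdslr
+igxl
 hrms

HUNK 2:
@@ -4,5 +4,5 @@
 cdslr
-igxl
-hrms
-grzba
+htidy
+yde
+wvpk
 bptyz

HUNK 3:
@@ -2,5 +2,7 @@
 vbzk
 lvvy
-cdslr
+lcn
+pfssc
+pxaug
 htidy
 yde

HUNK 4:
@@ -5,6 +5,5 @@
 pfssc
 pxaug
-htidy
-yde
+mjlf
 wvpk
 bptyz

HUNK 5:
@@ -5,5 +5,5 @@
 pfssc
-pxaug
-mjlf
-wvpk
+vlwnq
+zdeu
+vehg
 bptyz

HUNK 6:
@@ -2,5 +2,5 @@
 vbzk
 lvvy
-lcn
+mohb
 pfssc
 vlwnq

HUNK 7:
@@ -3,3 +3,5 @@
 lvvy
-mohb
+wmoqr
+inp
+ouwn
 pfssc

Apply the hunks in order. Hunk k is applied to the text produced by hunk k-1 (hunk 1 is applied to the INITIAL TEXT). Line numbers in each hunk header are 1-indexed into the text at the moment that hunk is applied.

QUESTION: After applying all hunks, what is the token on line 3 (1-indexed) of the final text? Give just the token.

Answer: lvvy

Derivation:
Hunk 1: at line 3 remove [cbaw,qqpuj] add [cdslr,igxl] -> 8 lines: ujdgo vbzk lvvy cdslr igxl hrms grzba bptyz
Hunk 2: at line 4 remove [igxl,hrms,grzba] add [htidy,yde,wvpk] -> 8 lines: ujdgo vbzk lvvy cdslr htidy yde wvpk bptyz
Hunk 3: at line 2 remove [cdslr] add [lcn,pfssc,pxaug] -> 10 lines: ujdgo vbzk lvvy lcn pfssc pxaug htidy yde wvpk bptyz
Hunk 4: at line 5 remove [htidy,yde] add [mjlf] -> 9 lines: ujdgo vbzk lvvy lcn pfssc pxaug mjlf wvpk bptyz
Hunk 5: at line 5 remove [pxaug,mjlf,wvpk] add [vlwnq,zdeu,vehg] -> 9 lines: ujdgo vbzk lvvy lcn pfssc vlwnq zdeu vehg bptyz
Hunk 6: at line 2 remove [lcn] add [mohb] -> 9 lines: ujdgo vbzk lvvy mohb pfssc vlwnq zdeu vehg bptyz
Hunk 7: at line 3 remove [mohb] add [wmoqr,inp,ouwn] -> 11 lines: ujdgo vbzk lvvy wmoqr inp ouwn pfssc vlwnq zdeu vehg bptyz
Final line 3: lvvy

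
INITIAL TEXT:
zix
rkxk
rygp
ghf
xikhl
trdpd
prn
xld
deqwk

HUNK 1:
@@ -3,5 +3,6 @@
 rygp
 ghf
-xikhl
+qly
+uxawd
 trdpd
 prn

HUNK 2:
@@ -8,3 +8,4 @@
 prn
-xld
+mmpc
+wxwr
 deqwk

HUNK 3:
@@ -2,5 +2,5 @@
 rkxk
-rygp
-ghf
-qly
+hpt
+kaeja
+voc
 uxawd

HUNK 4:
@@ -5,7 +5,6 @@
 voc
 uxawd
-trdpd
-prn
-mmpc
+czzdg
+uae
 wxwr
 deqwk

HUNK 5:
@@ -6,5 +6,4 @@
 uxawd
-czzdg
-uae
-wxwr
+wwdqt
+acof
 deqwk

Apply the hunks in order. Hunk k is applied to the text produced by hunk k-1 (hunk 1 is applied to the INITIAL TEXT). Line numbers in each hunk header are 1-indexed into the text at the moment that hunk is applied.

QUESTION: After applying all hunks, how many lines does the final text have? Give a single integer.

Answer: 9

Derivation:
Hunk 1: at line 3 remove [xikhl] add [qly,uxawd] -> 10 lines: zix rkxk rygp ghf qly uxawd trdpd prn xld deqwk
Hunk 2: at line 8 remove [xld] add [mmpc,wxwr] -> 11 lines: zix rkxk rygp ghf qly uxawd trdpd prn mmpc wxwr deqwk
Hunk 3: at line 2 remove [rygp,ghf,qly] add [hpt,kaeja,voc] -> 11 lines: zix rkxk hpt kaeja voc uxawd trdpd prn mmpc wxwr deqwk
Hunk 4: at line 5 remove [trdpd,prn,mmpc] add [czzdg,uae] -> 10 lines: zix rkxk hpt kaeja voc uxawd czzdg uae wxwr deqwk
Hunk 5: at line 6 remove [czzdg,uae,wxwr] add [wwdqt,acof] -> 9 lines: zix rkxk hpt kaeja voc uxawd wwdqt acof deqwk
Final line count: 9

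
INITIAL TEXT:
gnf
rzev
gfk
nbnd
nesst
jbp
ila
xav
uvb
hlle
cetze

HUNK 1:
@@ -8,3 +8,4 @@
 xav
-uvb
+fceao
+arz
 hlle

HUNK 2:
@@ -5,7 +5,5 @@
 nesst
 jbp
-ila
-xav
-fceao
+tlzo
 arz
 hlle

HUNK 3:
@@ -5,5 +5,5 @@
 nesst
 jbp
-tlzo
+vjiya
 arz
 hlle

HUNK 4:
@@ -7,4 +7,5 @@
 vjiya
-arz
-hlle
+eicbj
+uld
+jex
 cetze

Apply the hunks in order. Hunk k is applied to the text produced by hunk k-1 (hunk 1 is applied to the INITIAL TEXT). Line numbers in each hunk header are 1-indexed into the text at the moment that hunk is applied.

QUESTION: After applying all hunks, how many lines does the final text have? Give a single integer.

Answer: 11

Derivation:
Hunk 1: at line 8 remove [uvb] add [fceao,arz] -> 12 lines: gnf rzev gfk nbnd nesst jbp ila xav fceao arz hlle cetze
Hunk 2: at line 5 remove [ila,xav,fceao] add [tlzo] -> 10 lines: gnf rzev gfk nbnd nesst jbp tlzo arz hlle cetze
Hunk 3: at line 5 remove [tlzo] add [vjiya] -> 10 lines: gnf rzev gfk nbnd nesst jbp vjiya arz hlle cetze
Hunk 4: at line 7 remove [arz,hlle] add [eicbj,uld,jex] -> 11 lines: gnf rzev gfk nbnd nesst jbp vjiya eicbj uld jex cetze
Final line count: 11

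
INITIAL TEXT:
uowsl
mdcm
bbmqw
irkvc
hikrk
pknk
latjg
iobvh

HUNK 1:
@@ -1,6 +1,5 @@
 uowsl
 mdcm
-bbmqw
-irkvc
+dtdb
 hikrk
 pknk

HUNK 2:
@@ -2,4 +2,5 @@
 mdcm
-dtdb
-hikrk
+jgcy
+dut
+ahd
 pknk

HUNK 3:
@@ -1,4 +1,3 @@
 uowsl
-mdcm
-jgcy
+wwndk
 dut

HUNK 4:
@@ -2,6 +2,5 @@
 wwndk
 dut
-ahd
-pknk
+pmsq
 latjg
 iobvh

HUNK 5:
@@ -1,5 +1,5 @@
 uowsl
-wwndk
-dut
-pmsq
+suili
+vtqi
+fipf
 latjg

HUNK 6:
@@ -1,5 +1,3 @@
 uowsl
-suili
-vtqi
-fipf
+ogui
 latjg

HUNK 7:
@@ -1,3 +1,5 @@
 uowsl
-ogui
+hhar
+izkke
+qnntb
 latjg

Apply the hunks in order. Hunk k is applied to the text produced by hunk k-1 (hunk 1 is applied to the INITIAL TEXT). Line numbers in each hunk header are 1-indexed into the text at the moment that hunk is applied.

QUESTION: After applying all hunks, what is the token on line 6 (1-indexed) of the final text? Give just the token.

Answer: iobvh

Derivation:
Hunk 1: at line 1 remove [bbmqw,irkvc] add [dtdb] -> 7 lines: uowsl mdcm dtdb hikrk pknk latjg iobvh
Hunk 2: at line 2 remove [dtdb,hikrk] add [jgcy,dut,ahd] -> 8 lines: uowsl mdcm jgcy dut ahd pknk latjg iobvh
Hunk 3: at line 1 remove [mdcm,jgcy] add [wwndk] -> 7 lines: uowsl wwndk dut ahd pknk latjg iobvh
Hunk 4: at line 2 remove [ahd,pknk] add [pmsq] -> 6 lines: uowsl wwndk dut pmsq latjg iobvh
Hunk 5: at line 1 remove [wwndk,dut,pmsq] add [suili,vtqi,fipf] -> 6 lines: uowsl suili vtqi fipf latjg iobvh
Hunk 6: at line 1 remove [suili,vtqi,fipf] add [ogui] -> 4 lines: uowsl ogui latjg iobvh
Hunk 7: at line 1 remove [ogui] add [hhar,izkke,qnntb] -> 6 lines: uowsl hhar izkke qnntb latjg iobvh
Final line 6: iobvh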